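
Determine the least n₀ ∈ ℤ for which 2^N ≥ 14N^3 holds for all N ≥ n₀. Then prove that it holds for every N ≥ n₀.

n₀ = 16

At N = 15: 32768 < 47250, so the inequality fails and n₀ ≥ 16. We prove 2^N ≥ 14N^3 for all N ≥ 16.
For the base case N = 16: 2^N = 65536 and 14N^3 = 57344, so 65536 ≥ 57344.
Inductive step: suppose the statement holds for some p ≥ 16, so 2^p ≥ 14p^3.
Then 2^(p + 1) = 2·(2^p) ≥ 2·(14p^3).
Also, for p ≥ 16 we have 2·(14p^3) ≥ 14(p+1)^3, since 2 ≥ (1 + 1/p)^3 for all p ≥ 16.
Combining, 2^(p + 1) ≥ 14(p+1)^3.
Hence, by induction on N, the claim holds for every N ≥ 16.
Hence the smallest such n₀ is 16.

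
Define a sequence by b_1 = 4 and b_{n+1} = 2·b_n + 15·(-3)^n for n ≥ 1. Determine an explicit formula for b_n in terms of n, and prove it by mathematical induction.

Computing the first terms: b_1 = 4, b_2 = -37, b_3 = 61. This suggests b_n = (-3)^(n + 1) - 5·2^(n - 1).
When n = 1: the formula gives 4 = 4 = b_1.
For the inductive step, assume it holds for an arbitrary r ≥ 1, so b_r = (-3)^(r + 1) - 5·2^(r - 1).
Then b_{r+1} = 2·b_r + 15·(-3)^r = 2·((-3)^(r + 1) - 5·2^(r - 1)) + 15·(-3)^r = (-3)^(r + 2) - 5·2^r = (-3)^((r+1) + 1) - 5·2^((r+1) - 1),
which is the claimed formula at n = r+1.
Hence, by induction on n, the claim holds for every n ≥ 1.

b_n = (-3)^(n + 1) - 5·2^(n - 1)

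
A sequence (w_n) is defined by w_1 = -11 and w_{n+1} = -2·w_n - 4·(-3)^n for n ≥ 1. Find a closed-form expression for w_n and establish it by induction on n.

w_n = (-2)^(n - 1) + 4(-3)^n

Computing the first terms: w_1 = -11, w_2 = 34, w_3 = -104. This suggests w_n = (-2)^(n - 1) + 4(-3)^n.
Base case (n = 1): the formula gives -11 = -11 = w_1.
Inductive step: suppose the statement holds for some k ≥ 1, so w_k = (-2)^(k - 1) + 4(-3)^k.
Then w_{k+1} = -2·w_k - 4·(-3)^k = -2·((-2)^(k - 1) + 4(-3)^k) - 4·(-3)^k = (-2)^k + 4(-3)^(k + 1) = (-2)^((k+1) - 1) + 4(-3)^(k+1),
which is the claimed formula at n = k+1.
By induction, the statement is established for all n ≥ 1.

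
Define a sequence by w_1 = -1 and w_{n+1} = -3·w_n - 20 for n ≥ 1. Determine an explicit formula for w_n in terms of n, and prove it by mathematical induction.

w_n = 4(-3)^(n - 1) - 5

Computing the first terms: w_1 = -1, w_2 = -17, w_3 = 31. This suggests w_n = 4(-3)^(n - 1) - 5.
When n = 1: the formula gives -1 = -1 = w_1.
Suppose the result is true for n = i, so w_i = 4(-3)^(i - 1) - 5.
Then w_{i+1} = -3·w_i - 20 = -3·(4(-3)^(i - 1) - 5) - 20 = 4(-3)^i - 5 = 4(-3)^((i+1) - 1) - 5,
which is the claimed formula at n = i+1.
This completes the induction.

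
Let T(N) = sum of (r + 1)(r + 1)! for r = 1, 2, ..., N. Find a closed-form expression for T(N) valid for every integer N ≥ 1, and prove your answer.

T(N) = (N + 2)! - 2

We claim T(N) = (N + 2)! - 2 for all N ≥ 1.
Base step (N = 1): T(1) = 4, and the closed form gives 4. They agree.
Inductive step: suppose the statement holds for some r ≥ 1, so T(r) = (r + 2)! - 2.
Then T(r+1) = T(r) + ((r + 2)(r + 2)!) = ((r + 2)! - 2) + ((r + 2)(r + 2)!).
Simplifying, T(r+1) = ((r+1) + 2)! - 2,
which is the closed form with N = r+1.
By the principle of mathematical induction, the result holds for all N ≥ 1.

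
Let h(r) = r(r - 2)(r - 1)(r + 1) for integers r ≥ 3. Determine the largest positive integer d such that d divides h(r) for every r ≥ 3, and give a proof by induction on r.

d = 24

Computing the first values: h(3) = 24 and h(4) = 120; gcd(24, 120) = 24, so d ≤ 24.
We prove 24 | r(r - 2)(r - 1)(r + 1) for all r ≥ 3 by induction on r.
For the base case r = 3: h(3) = 24 = 24·(1), so 24 | h(3).
For the inductive step, assume it holds for an arbitrary i ≥ 3, i.e. 24 | h(i). Then
h(i+1) − h(i) = (i-1)·i·(i+1)·(i+2) − (i-2)·(i-1)·i·(i+1) = (i-1)·i·(i+1)·[(i+2) − (i-2)] = 4·(i-1)·i·(i+1). The product of 3 consecutive integers is divisible by (3)! = 6, so h(i+1) − h(i) is divisible by 4·6 = 24. By the inductive hypothesis 24 | h(i), hence 24 | h(i+1).
This completes the induction.
Therefore the largest such d is 24.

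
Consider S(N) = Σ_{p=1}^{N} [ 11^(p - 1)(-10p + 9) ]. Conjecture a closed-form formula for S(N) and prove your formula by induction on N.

S(N) = 11^N(-N + 1) - 1

We claim S(N) = 11^N(-N + 1) - 1 for all N ≥ 1.
Base case (N = 1): S(1) = -1, and the closed form gives -1. They agree.
Suppose the result is true for N = p, so S(p) = 11^p(-p + 1) - 1.
Then S(p+1) = S(p) + (11^p(-10p - 1)) = (11^p(-p + 1) - 1) + (11^p(-10p - 1)).
Simplifying, S(p+1) = -11·11^p·p - 1 = 11^(p+1)(-(p+1) + 1) - 1,
which is the closed form with N = p+1.
This completes the induction.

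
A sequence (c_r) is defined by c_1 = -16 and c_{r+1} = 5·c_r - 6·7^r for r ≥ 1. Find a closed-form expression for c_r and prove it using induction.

c_r = 5^r - 3·7^r

Computing the first terms: c_1 = -16, c_2 = -122, c_3 = -904. This suggests c_r = 5^r - 3·7^r.
For the base case r = 1: the formula gives -16 = -16 = c_1.
For the inductive step, assume it holds for an arbitrary m ≥ 1, so c_m = 5^m - 3·7^m.
Then c_{m+1} = 5·c_m - 6·7^m = 5·(5^m - 3·7^m) - 6·7^m = 5^(m + 1) - 3·7^(m + 1),
which is the claimed formula at r = m+1.
By the principle of mathematical induction, the result holds for all r ≥ 1.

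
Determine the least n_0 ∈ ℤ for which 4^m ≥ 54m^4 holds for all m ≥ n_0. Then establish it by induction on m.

At m = 9: 262144 < 354294, so the inequality fails and n_0 ≥ 10. We prove 4^m ≥ 54m^4 for all m ≥ 10.
For the base case m = 10: 4^m = 1048576 and 54m^4 = 540000, so 1048576 ≥ 540000.
Inductive step: suppose the statement holds for some r ≥ 10, so 4^r ≥ 54r^4.
Then 4^(r + 1) = 4·(4^r) ≥ 4·(54r^4).
Also, for r ≥ 10 we have 4·(54r^4) ≥ 54(r+1)^4, since 4 ≥ (1 + 1/r)^4 for all r ≥ 10.
Combining, 4^(r + 1) ≥ 54(r+1)^4.
This completes the induction.
Hence the smallest such n_0 is 10.

n_0 = 10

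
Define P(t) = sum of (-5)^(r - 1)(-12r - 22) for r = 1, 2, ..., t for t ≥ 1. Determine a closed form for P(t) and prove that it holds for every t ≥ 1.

P(t) = 2(-5)^t(t + 2) - 4

We claim P(t) = 2(-5)^t(t + 2) - 4 for all t ≥ 1.
Base step (t = 1): P(1) = -34, and the closed form gives -34. They agree.
Inductive step: suppose the statement holds for some r ≥ 1, so P(r) = 2(-5)^r(r + 2) - 4.
Then P(r+1) = P(r) + ((-5)^r(-12r - 34)) = (2(-5)^r(r + 2) - 4) + ((-5)^r(-12r - 34)).
Simplifying, P(r+1) = -10(-5)^r·r - 30(-5)^r - 4 = 2(-5)^(r+1)((r+1) + 2) - 4,
which is the closed form with t = r+1.
Hence, by induction on t, the claim holds for every t ≥ 1.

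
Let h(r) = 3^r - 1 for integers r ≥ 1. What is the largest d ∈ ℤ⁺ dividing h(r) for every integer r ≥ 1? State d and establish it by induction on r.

Computing the first values: h(1) = 2 and h(2) = 8; gcd(2, 8) = 2, so d ≤ 2.
We prove 2 | 3^r - 1 for all r ≥ 1 by induction on r.
When r = 1: h(1) = 2 = 2·(1), so 2 | h(1).
Suppose the result is true for r = i, i.e. 2 | h(i). Then
3^{i+1} − 1^{i+1} = 3·3^i − 1·1^i = 3·(3^i − 1^i) + (2)·1^i. The first term is divisible by 2 by the inductive hypothesis, and the second term (2)·1^i is divisible by 2 since 2 | 2. Hence 2 | h(i+1).
By the principle of mathematical induction, the result holds for all r ≥ 1.
Therefore the largest such d is 2.

d = 2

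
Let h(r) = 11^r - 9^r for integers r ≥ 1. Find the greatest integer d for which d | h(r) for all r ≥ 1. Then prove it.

d = 2

Computing the first values: h(1) = 2 and h(2) = 40; gcd(2, 40) = 2, so d ≤ 2.
We prove 2 | 11^r - 9^r for all r ≥ 1 by induction on r.
For the base case r = 1: h(1) = 2 = 2·(1), so 2 | h(1).
For the inductive step, assume it holds for an arbitrary p ≥ 1, i.e. 2 | h(p). Then
11^{p+1} − 9^{p+1} = 11·11^p − 9·9^p = 11·(11^p − 9^p) + (2)·9^p. The first term is divisible by 2 by the inductive hypothesis, and the second term (2)·9^p is divisible by 2 since 2 | 2. Hence 2 | h(p+1).
By the principle of mathematical induction, the result holds for all r ≥ 1.
Therefore the largest such d is 2.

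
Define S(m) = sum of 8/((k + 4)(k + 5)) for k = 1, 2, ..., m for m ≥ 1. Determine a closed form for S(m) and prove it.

We claim S(m) = 8m/(5(m + 5)) for all m ≥ 1.
When m = 1: S(1) = 4/15, and the closed form gives 4/15. They agree.
Inductive step: suppose the statement holds for some k ≥ 1, so S(k) = 8k/(5(k + 5)).
Then S(k+1) = S(k) + (8/((k + 5)(k + 6))) = (8k/(5(k + 5))) + (8/((k + 5)(k + 6))).
Simplifying, S(k+1) = 8(k + 1)/(5(k + 6)) = 8(k+1)/(5((k+1) + 5)),
which is the closed form with m = k+1.
By induction, the statement is established for all m ≥ 1.

S(m) = 8m/(5(m + 5))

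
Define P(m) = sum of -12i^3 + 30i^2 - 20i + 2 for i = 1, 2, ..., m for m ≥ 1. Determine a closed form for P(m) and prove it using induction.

P(m) = -m(m - 1)(3m^2 - m - 3)

We claim P(m) = -m(m - 1)(3m^2 - m - 3) for all m ≥ 1.
Base case (m = 1): P(1) = 0, and the closed form gives 0. They agree.
Suppose the result is true for m = i, so P(i) = i(-3i^3 + 4i^2 + 2i - 3).
Then P(i+1) = P(i) + (2i(-6i^2 - 3i + 2)) = (i(-3i^3 + 4i^2 + 2i - 3)) + (2i(-6i^2 - 3i + 2)).
Simplifying, P(i+1) = -i(i + 1)(3i^2 + 5i - 1) = -(i+1)((i+1) - 1)(3(i+1)^2 - (i+1) - 3),
which is the closed form with m = i+1.
By induction, the statement is established for all m ≥ 1.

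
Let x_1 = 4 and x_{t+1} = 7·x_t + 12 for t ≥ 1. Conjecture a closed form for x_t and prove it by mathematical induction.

Computing the first terms: x_1 = 4, x_2 = 40, x_3 = 292. This suggests x_t = 6·7^(t - 1) - 2.
When t = 1: the formula gives 4 = 4 = x_1.
Inductive step: assume the claim holds for t = p, so x_p = 6·7^(p - 1) - 2.
Then x_{p+1} = 7·x_p + 12 = 7·(6·7^(p - 1) - 2) + 12 = 6·7^p - 2 = 6·7^((p+1) - 1) - 2,
which is the claimed formula at t = p+1.
Hence, by induction on t, the claim holds for every t ≥ 1.

x_t = 6·7^(t - 1) - 2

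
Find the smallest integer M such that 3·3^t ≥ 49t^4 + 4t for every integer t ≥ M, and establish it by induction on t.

At t = 11: 531441 < 717453, so the inequality fails and M ≥ 12. We prove 3·3^t ≥ 49t^4 + 4t for all t ≥ 12.
For the base case t = 12: 3·3^t = 1594323 and 49t^4 + 4t = 1016112, so 1594323 ≥ 1016112.
Inductive step: assume the claim holds for t = r, so 3·3^r ≥ 49r^4 + 4r.
Then 3·3^(r + 1) = 3·(3·3^r) ≥ 3·(49r^4 + 4r).
Also, for r ≥ 12 we have 3·(49r^4 + 4r) ≥ 49(r+1)^4 + 4(r+1), since 3·(49r^4 + 4r) − (49(r+1)^4 + 4(r+1)) = 98r^4 - 196r^3 - 294r^2 - 188r - 53, which is nonnegative for all r ≥ 12.
Combining, 3·3^(r + 1) ≥ 49(r+1)^4 + 4(r+1).
Hence, by induction on t, the claim holds for every t ≥ 12.
Hence the smallest such M is 12.

M = 12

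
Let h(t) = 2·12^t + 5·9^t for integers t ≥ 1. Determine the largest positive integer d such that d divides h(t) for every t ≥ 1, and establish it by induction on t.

d = 3

Computing the first values: h(1) = 69 and h(2) = 693; gcd(69, 693) = 3, so d ≤ 3.
We prove 3 | 2·12^t + 5·9^t for all t ≥ 1 by induction on t.
When t = 1: h(1) = 69 = 3·(23), so 3 | h(1).
Suppose the result is true for t = p, i.e. 3 | h(p). Then
h(p+1) − 12·h(p) = (2·12^(p+1) + 5·9^(p+1)) − 12·(2·12^p + 5·9^p) = (5)·9^p·(9 − 12) = (-15)·9^p. Since 3 | h(p) by the inductive hypothesis, 3 | 12·h(p); and 3 | -15 since -15 = 3·-5. Therefore 3 | h(p+1).
Hence, by induction on t, the claim holds for every t ≥ 1.
Therefore the largest such d is 3.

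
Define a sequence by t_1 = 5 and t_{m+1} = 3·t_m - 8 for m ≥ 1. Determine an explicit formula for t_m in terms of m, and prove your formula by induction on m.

Computing the first terms: t_1 = 5, t_2 = 7, t_3 = 13. This suggests t_m = 3^(m - 1) + 4.
For the base case m = 1: the formula gives 5 = 5 = t_1.
Inductive step: assume the claim holds for m = k, so t_k = 3^(k - 1) + 4.
Then t_{k+1} = 3·t_k - 8 = 3·(3^(k - 1) + 4) - 8 = 3^k + 4 = 3^((k+1) - 1) + 4,
which is the claimed formula at m = k+1.
Hence, by induction on m, the claim holds for every m ≥ 1.

t_m = 3^(m - 1) + 4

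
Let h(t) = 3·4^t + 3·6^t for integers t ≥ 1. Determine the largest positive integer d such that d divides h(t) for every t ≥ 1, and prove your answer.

Computing the first values: h(1) = 30 and h(2) = 156; gcd(30, 156) = 6, so d ≤ 6.
We prove 6 | 3·4^t + 3·6^t for all t ≥ 1 by induction on t.
Base case (t = 1): h(1) = 30 = 6·(5), so 6 | h(1).
For the inductive step, assume it holds for an arbitrary i ≥ 1, i.e. 6 | h(i). Then
h(i+1) − 6·h(i) = (3·4^(i+1) + 3·6^(i+1)) − 6·(3·4^i + 3·6^i) = (3)·4^i·(4 − 6) = (-6)·4^i. Since 6 | h(i) by the inductive hypothesis, 6 | 6·h(i); and 6 | -6 since -6 = 6·-1. Therefore 6 | h(i+1).
By induction, the statement is established for all t ≥ 1.
Therefore the largest such d is 6.

d = 6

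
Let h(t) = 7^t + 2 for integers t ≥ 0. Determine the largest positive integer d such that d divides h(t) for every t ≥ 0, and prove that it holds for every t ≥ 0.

d = 3

Computing the first values: h(0) = 3 and h(1) = 9; gcd(3, 9) = 3, so d ≤ 3.
We prove 3 | 7^t + 2 for all t ≥ 0 by induction on t.
For the base case t = 0: h(0) = 3 = 3·(1), so 3 | h(0).
Suppose the result is true for t = i, i.e. 3 | h(i). Then
h(i+1) = 7^(i+1) + 2 = 7·(7^i + 2) - 12 = 7·h(i) - 12. The first term is divisible by 3 by the inductive hypothesis, and -12 is divisible by 3. Hence 3 | h(i+1).
Hence, by induction on t, the claim holds for every t ≥ 0.
Therefore the largest such d is 3.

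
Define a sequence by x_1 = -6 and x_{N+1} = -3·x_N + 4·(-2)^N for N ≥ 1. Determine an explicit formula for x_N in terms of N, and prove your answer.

Computing the first terms: x_1 = -6, x_2 = 10, x_3 = -14. This suggests x_N = (-2)^(N + 2) + 2(-3)^(N - 1).
Base step (N = 1): the formula gives -6 = -6 = x_1.
Inductive step: assume the claim holds for N = i, so x_i = (-2)^(i + 2) + 2(-3)^(i - 1).
Then x_{i+1} = -3·x_i + 4·(-2)^i = -3·((-2)^(i + 2) + 2(-3)^(i - 1)) + 4·(-2)^i = (-2)^(i + 3) + 2(-3)^i = (-2)^((i+1) + 2) + 2(-3)^((i+1) - 1),
which is the claimed formula at N = i+1.
Hence, by induction on N, the claim holds for every N ≥ 1.

x_N = (-2)^(N + 2) + 2(-3)^(N - 1)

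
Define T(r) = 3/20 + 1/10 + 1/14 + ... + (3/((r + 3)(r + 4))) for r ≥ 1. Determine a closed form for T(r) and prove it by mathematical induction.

We claim T(r) = 3r/(4(r + 4)) for all r ≥ 1.
Base case (r = 1): T(1) = 3/20, and the closed form gives 3/20. They agree.
Inductive step: assume the claim holds for r = i, so T(i) = 3i/(4(i + 4)).
Then T(i+1) = T(i) + (3/((i + 4)(i + 5))) = (3i/(4(i + 4))) + (3/((i + 4)(i + 5))).
Simplifying, T(i+1) = 3(i + 1)/(4(i + 5)) = 3(i+1)/(4((i+1) + 4)),
which is the closed form with r = i+1.
By the principle of mathematical induction, the result holds for all r ≥ 1.

T(r) = 3r/(4(r + 4))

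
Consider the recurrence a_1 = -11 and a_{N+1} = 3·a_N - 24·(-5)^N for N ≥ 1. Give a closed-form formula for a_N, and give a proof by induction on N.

Computing the first terms: a_1 = -11, a_2 = 87, a_3 = -339. This suggests a_N = 3(-5)^N + 4·3^(N - 1).
Base case (N = 1): the formula gives -11 = -11 = a_1.
Inductive step: suppose the statement holds for some j ≥ 1, so a_j = 3(-5)^j + 4·3^(j - 1).
Then a_{j+1} = 3·a_j - 24·(-5)^j = 3·(3(-5)^j + 4·3^(j - 1)) - 24·(-5)^j = 3(-5)^(j + 1) + 4·3^j = 3(-5)^(j+1) + 4·3^((j+1) - 1),
which is the claimed formula at N = j+1.
By induction, the statement is established for all N ≥ 1.

a_N = 3(-5)^N + 4·3^(N - 1)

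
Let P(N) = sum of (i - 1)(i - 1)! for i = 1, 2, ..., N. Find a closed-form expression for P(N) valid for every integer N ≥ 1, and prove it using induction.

P(N) = N! - 1

We claim P(N) = N! - 1 for all N ≥ 1.
Base case (N = 1): P(1) = 0, and the closed form gives 0. They agree.
Inductive step: assume the claim holds for N = i, so P(i) = i! - 1.
Then P(i+1) = P(i) + (i·i!) = (i! - 1) + (i·i!).
Simplifying, P(i+1) = (i+1)! - 1,
which is the closed form with N = i+1.
By induction, the statement is established for all N ≥ 1.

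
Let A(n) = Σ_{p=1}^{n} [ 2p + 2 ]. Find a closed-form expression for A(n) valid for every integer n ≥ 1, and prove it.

We claim A(n) = n(n + 3) for all n ≥ 1.
For the base case n = 1: A(1) = 4, and the closed form gives 4. They agree.
For the inductive step, assume it holds for an arbitrary p ≥ 1, so A(p) = p(p + 3).
Then A(p+1) = A(p) + (2p + 4) = (p(p + 3)) + (2p + 4).
Simplifying, A(p+1) = (p + 1)(p + 4) = (p+1)((p+1) + 3),
which is the closed form with n = p+1.
By induction, the statement is established for all n ≥ 1.

A(n) = n(n + 3)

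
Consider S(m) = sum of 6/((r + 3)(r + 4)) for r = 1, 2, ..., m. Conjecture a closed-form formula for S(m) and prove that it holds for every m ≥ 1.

We claim S(m) = 3m/(2(m + 4)) for all m ≥ 1.
For the base case m = 1: S(1) = 3/10, and the closed form gives 3/10. They agree.
Inductive step: suppose the statement holds for some r ≥ 1, so S(r) = 3r/(2(r + 4)).
Then S(r+1) = S(r) + (6/((r + 4)(r + 5))) = (3r/(2(r + 4))) + (6/((r + 4)(r + 5))).
Simplifying, S(r+1) = 3(r + 1)/(2(r + 5)) = 3(r+1)/(2((r+1) + 4)),
which is the closed form with m = r+1.
Hence, by induction on m, the claim holds for every m ≥ 1.

S(m) = 3m/(2(m + 4))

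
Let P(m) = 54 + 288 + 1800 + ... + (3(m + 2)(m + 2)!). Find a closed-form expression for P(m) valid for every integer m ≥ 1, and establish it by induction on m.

We claim P(m) = 3(m + 3)! - 18 for all m ≥ 1.
Base case (m = 1): P(1) = 54, and the closed form gives 54. They agree.
Inductive step: assume the claim holds for m = j, so P(j) = 3(j + 3)! - 18.
Then P(j+1) = P(j) + (3(j + 3)(j + 3)!) = (3(j + 3)! - 18) + (3(j + 3)(j + 3)!).
Simplifying, P(j+1) = 3((j+1) + 3)! - 18,
which is the closed form with m = j+1.
By the principle of mathematical induction, the result holds for all m ≥ 1.

P(m) = 3(m + 3)! - 18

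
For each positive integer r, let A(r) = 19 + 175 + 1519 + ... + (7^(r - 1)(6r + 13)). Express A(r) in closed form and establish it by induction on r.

A(r) = 7^r(r + 2) - 2

We claim A(r) = 7^r(r + 2) - 2 for all r ≥ 1.
For the base case r = 1: A(1) = 19, and the closed form gives 19. They agree.
Suppose the result is true for r = i, so A(i) = 7^i(i + 2) - 2.
Then A(i+1) = A(i) + (7^i(6i + 19)) = (7^i(i + 2) - 2) + (7^i(6i + 19)).
Simplifying, A(i+1) = 7·7^i·i + 21·7^i - 2 = 7^(i+1)((i+1) + 2) - 2,
which is the closed form with r = i+1.
By induction, the statement is established for all r ≥ 1.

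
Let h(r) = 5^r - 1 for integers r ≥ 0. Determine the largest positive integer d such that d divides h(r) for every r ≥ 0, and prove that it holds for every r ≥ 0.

Computing the first values: h(0) = 0 and h(1) = 4; gcd(0, 4) = 4, so d ≤ 4.
We prove 4 | 5^r - 1 for all r ≥ 0 by induction on r.
When r = 0: h(0) = 0 = 4·(0), so 4 | h(0).
Suppose the result is true for r = j, i.e. 4 | h(j). Then
h(j+1) = 5^(j+1) - 1 = 5·(5^j - 1) + 4 = 5·h(j) + 4. The first term is divisible by 4 by the inductive hypothesis, and 4 is divisible by 4. Hence 4 | h(j+1).
By the principle of mathematical induction, the result holds for all r ≥ 0.
Therefore the largest such d is 4.

d = 4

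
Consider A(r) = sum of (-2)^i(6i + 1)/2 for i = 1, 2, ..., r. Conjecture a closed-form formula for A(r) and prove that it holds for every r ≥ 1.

A(r) = (-2)^r(2r + 1) - 1

We claim A(r) = (-2)^r(2r + 1) - 1 for all r ≥ 1.
Base step (r = 1): A(1) = -7, and the closed form gives -7. They agree.
Inductive step: suppose the statement holds for some i ≥ 1, so A(i) = (-2)^i(2i + 1) - 1.
Then A(i+1) = A(i) + ((-2)^i(-6i - 7)) = ((-2)^i(2i + 1) - 1) + ((-2)^i(-6i - 7)).
Simplifying, A(i+1) = -4(-2)^i·i - 6(-2)^i - 1 = (-2)^(i+1)(2(i+1) + 1) - 1,
which is the closed form with r = i+1.
This completes the induction.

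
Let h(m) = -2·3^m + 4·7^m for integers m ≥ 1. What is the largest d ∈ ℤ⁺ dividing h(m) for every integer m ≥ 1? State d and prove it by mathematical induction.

d = 2

Computing the first values: h(1) = 22 and h(2) = 178; gcd(22, 178) = 2, so d ≤ 2.
We prove 2 | -2·3^m + 4·7^m for all m ≥ 1 by induction on m.
When m = 1: h(1) = 22 = 2·(11), so 2 | h(1).
Inductive step: suppose the statement holds for some r ≥ 1, i.e. 2 | h(r). Then
h(r+1) − 7·h(r) = (-2·3^(r+1) + 4·7^(r+1)) − 7·(-2·3^r + 4·7^r) = (-2)·3^r·(3 − 7) = (8)·3^r. Since 2 | h(r) by the inductive hypothesis, 2 | 7·h(r); and 2 | 8 since 8 = 2·4. Therefore 2 | h(r+1).
This completes the induction.
Therefore the largest such d is 2.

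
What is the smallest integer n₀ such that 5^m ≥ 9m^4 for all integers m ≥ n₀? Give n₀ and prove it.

At m = 5: 3125 < 5625, so the inequality fails and n₀ ≥ 6. We prove 5^m ≥ 9m^4 for all m ≥ 6.
For the base case m = 6: 5^m = 15625 and 9m^4 = 11664, so 15625 ≥ 11664.
Inductive step: suppose the statement holds for some k ≥ 6, so 5^k ≥ 9k^4.
Then 5^(k + 1) = 5·(5^k) ≥ 5·(9k^4).
Also, for k ≥ 6 we have 5·(9k^4) ≥ 9(k+1)^4, since 5 ≥ (1 + 1/k)^4 for all k ≥ 6.
Combining, 5^(k + 1) ≥ 9(k+1)^4.
By the principle of mathematical induction, the result holds for all m ≥ 6.
Hence the smallest such n₀ is 6.

n₀ = 6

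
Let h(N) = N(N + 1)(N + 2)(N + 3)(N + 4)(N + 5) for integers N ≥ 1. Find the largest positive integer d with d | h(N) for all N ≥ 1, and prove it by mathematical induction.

d = 720

Computing the first values: h(1) = 720 and h(2) = 5040; gcd(720, 5040) = 720, so d ≤ 720.
We prove 720 | N(N + 1)(N + 2)(N + 3)(N + 4)(N + 5) for all N ≥ 1 by induction on N.
For the base case N = 1: h(1) = 720 = 720·(1), so 720 | h(1).
Suppose the result is true for N = m, i.e. 720 | h(m). Then
h(m+1) − h(m) = (m+1)·(m+2)·(m+3)·(m+4)·(m+5)·(m+6) − m·(m+1)·(m+2)·(m+3)·(m+4)·(m+5) = (m+1)·(m+2)·(m+3)·(m+4)·(m+5)·[(m+6) − m] = 6·(m+1)·(m+2)·(m+3)·(m+4)·(m+5). The product of 5 consecutive integers is divisible by (5)! = 120, so h(m+1) − h(m) is divisible by 6·120 = 720. By the inductive hypothesis 720 | h(m), hence 720 | h(m+1).
Hence, by induction on N, the claim holds for every N ≥ 1.
Therefore the largest such d is 720.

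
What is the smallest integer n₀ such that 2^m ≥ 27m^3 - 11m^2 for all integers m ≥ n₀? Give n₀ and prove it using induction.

n₀ = 17

At m = 16: 65536 < 107776, so the inequality fails and n₀ ≥ 17. We prove 2^m ≥ 27m^3 - 11m^2 for all m ≥ 17.
When m = 17: 2^m = 131072 and 27m^3 - 11m^2 = 129472, so 131072 ≥ 129472.
For the inductive step, assume it holds for an arbitrary r ≥ 17, so 2^r ≥ 27r^3 - 11r^2.
Then 2^(r + 1) = 2·(2^r) ≥ 2·(27r^3 - 11r^2).
Also, for r ≥ 17 we have 2·(27r^3 - 11r^2) ≥ 27(r+1)^3 - 11(r+1)^2, since 2·(27r^3 - 11r^2) − (27(r+1)^3 - 11(r+1)^2) = 27r^3 - 92r^2 - 59r - 16, which is nonnegative for all r ≥ 17.
Combining, 2^(r + 1) ≥ 27(r+1)^3 - 11(r+1)^2.
Hence, by induction on m, the claim holds for every m ≥ 17.
Hence the smallest such n₀ is 17.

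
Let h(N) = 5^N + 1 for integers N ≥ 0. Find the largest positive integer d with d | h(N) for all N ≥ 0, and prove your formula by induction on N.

d = 2

Computing the first values: h(0) = 2 and h(1) = 6; gcd(2, 6) = 2, so d ≤ 2.
We prove 2 | 5^N + 1 for all N ≥ 0 by induction on N.
For the base case N = 0: h(0) = 2 = 2·(1), so 2 | h(0).
Inductive step: assume the claim holds for N = i, i.e. 2 | h(i). Then
h(i+1) = 5^(i+1) + 1 = 5·(5^i + 1) - 4 = 5·h(i) - 4. The first term is divisible by 2 by the inductive hypothesis, and -4 is divisible by 2. Hence 2 | h(i+1).
By the principle of mathematical induction, the result holds for all N ≥ 0.
Therefore the largest such d is 2.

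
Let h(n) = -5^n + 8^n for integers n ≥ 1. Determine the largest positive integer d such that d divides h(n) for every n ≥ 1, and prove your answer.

d = 3

Computing the first values: h(1) = 3 and h(2) = 39; gcd(3, 39) = 3, so d ≤ 3.
We prove 3 | -5^n + 8^n for all n ≥ 1 by induction on n.
For the base case n = 1: h(1) = 3 = 3·(1), so 3 | h(1).
For the inductive step, assume it holds for an arbitrary r ≥ 1, i.e. 3 | h(r). Then
8^{r+1} − 5^{r+1} = 8·8^r − 5·5^r = 8·(8^r − 5^r) + (3)·5^r. The first term is divisible by 3 by the inductive hypothesis, and the second term (3)·5^r is divisible by 3 since 3 | 3. Hence 3 | h(r+1).
By induction, the statement is established for all n ≥ 1.
Therefore the largest such d is 3.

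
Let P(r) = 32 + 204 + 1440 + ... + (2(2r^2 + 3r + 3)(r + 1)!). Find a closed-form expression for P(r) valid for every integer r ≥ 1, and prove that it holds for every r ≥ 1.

We claim P(r) = (4r + 2)(r + 2)! - 4 for all r ≥ 1.
Base case (r = 1): P(1) = 32, and the closed form gives 32. They agree.
Inductive step: assume the claim holds for r = j, so P(j) = (4j + 2)(j + 2)! - 4.
Then P(j+1) = P(j) + (2(2j^2 + 7j + 8)(j + 2)!) = ((4j + 2)(j + 2)! - 4) + (2(2j^2 + 7j + 8)(j + 2)!).
Simplifying, P(j+1) = (4(j+1) + 2)((j+1) + 2)! - 4,
which is the closed form with r = j+1.
By induction, the statement is established for all r ≥ 1.

P(r) = (4r + 2)(r + 2)! - 4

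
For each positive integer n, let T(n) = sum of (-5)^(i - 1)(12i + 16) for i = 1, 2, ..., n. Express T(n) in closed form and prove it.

T(n) = -(-5)^n(2n + 3) + 3

We claim T(n) = -(-5)^n(2n + 3) + 3 for all n ≥ 1.
For the base case n = 1: T(1) = 28, and the closed form gives 28. They agree.
Inductive step: assume the claim holds for n = i, so T(i) = -(-5)^i(2i + 3) + 3.
Then T(i+1) = T(i) + ((-5)^i(12i + 28)) = (-(-5)^i(2i + 3) + 3) + ((-5)^i(12i + 28)).
Simplifying, T(i+1) = 10(-5)^i·i + 25(-5)^i + 3 = -(-5)^(i+1)(2(i+1) + 3) + 3,
which is the closed form with n = i+1.
By the principle of mathematical induction, the result holds for all n ≥ 1.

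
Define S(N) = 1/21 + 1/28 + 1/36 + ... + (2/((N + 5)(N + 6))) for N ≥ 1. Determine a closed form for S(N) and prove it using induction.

S(N) = N/(3(N + 6))

We claim S(N) = N/(3(N + 6)) for all N ≥ 1.
Base case (N = 1): S(1) = 1/21, and the closed form gives 1/21. They agree.
Inductive step: suppose the statement holds for some i ≥ 1, so S(i) = i/(3(i + 6)).
Then S(i+1) = S(i) + (2/((i + 6)(i + 7))) = (i/(3(i + 6))) + (2/((i + 6)(i + 7))).
Simplifying, S(i+1) = (i + 1)/(3(i + 7)) = (i+1)/(3((i+1) + 6)),
which is the closed form with N = i+1.
Hence, by induction on N, the claim holds for every N ≥ 1.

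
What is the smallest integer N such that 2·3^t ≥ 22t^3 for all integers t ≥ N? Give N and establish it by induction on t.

At t = 7: 4374 < 7546, so the inequality fails and N ≥ 8. We prove 2·3^t ≥ 22t^3 for all t ≥ 8.
Base case (t = 8): 2·3^t = 13122 and 22t^3 = 11264, so 13122 ≥ 11264.
Inductive step: suppose the statement holds for some m ≥ 8, so 2·3^m ≥ 22m^3.
Then 2·3^(m + 1) = 3·(2·3^m) ≥ 3·(22m^3).
Also, for m ≥ 8 we have 3·(22m^3) ≥ 22(m+1)^3, since 3 ≥ (1 + 1/m)^3 for all m ≥ 8.
Combining, 2·3^(m + 1) ≥ 22(m+1)^3.
Hence, by induction on t, the claim holds for every t ≥ 8.
Hence the smallest such N is 8.

N = 8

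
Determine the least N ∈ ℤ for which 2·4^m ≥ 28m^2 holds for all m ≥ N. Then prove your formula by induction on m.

N = 4

At m = 3: 128 < 252, so the inequality fails and N ≥ 4. We prove 2·4^m ≥ 28m^2 for all m ≥ 4.
Base step (m = 4): 2·4^m = 512 and 28m^2 = 448, so 512 ≥ 448.
Inductive step: assume the claim holds for m = k, so 2·4^k ≥ 28k^2.
Then 2·4^(k + 1) = 4·(2·4^k) ≥ 4·(28k^2).
Also, for k ≥ 4 we have 4·(28k^2) ≥ 28(k+1)^2, since 4 ≥ (1 + 1/k)^2 for all k ≥ 4.
Combining, 2·4^(k + 1) ≥ 28(k+1)^2.
Hence, by induction on m, the claim holds for every m ≥ 4.
Hence the smallest such N is 4.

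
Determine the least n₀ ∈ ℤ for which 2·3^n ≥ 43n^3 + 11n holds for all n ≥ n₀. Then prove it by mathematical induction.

n₀ = 9

At n = 8: 13122 < 22104, so the inequality fails and n₀ ≥ 9. We prove 2·3^n ≥ 43n^3 + 11n for all n ≥ 9.
When n = 9: 2·3^n = 39366 and 43n^3 + 11n = 31446, so 39366 ≥ 31446.
Suppose the result is true for n = j, so 2·3^j ≥ 43j^3 + 11j.
Then 2·3^(j + 1) = 3·(2·3^j) ≥ 3·(43j^3 + 11j).
Also, for j ≥ 9 we have 3·(43j^3 + 11j) ≥ 43(j+1)^3 + 11(j+1), since 3·(43j^3 + 11j) − (43(j+1)^3 + 11(j+1)) = 86j^3 - 129j^2 - 107j - 54, which is nonnegative for all j ≥ 9.
Combining, 2·3^(j + 1) ≥ 43(j+1)^3 + 11(j+1).
This completes the induction.
Hence the smallest such n₀ is 9.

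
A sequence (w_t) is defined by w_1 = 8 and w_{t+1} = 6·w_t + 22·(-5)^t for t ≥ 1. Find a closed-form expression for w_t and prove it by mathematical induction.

w_t = -2(-5)^t - 2·6^(t - 1)

Computing the first terms: w_1 = 8, w_2 = -62, w_3 = 178. This suggests w_t = -2(-5)^t - 2·6^(t - 1).
When t = 1: the formula gives 8 = 8 = w_1.
Inductive step: suppose the statement holds for some i ≥ 1, so w_i = -2(-5)^i - 2·6^(i - 1).
Then w_{i+1} = 6·w_i + 22·(-5)^i = 6·(-2(-5)^i - 2·6^(i - 1)) + 22·(-5)^i = -2(-5)^(i + 1) - 2·6^i = -2(-5)^(i+1) - 2·6^((i+1) - 1),
which is the claimed formula at t = i+1.
By induction, the statement is established for all t ≥ 1.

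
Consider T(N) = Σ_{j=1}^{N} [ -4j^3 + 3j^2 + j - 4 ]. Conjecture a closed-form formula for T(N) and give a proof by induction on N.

T(N) = -N(N^3 + N^2 - N + 3)

We claim T(N) = -N(N^3 + N^2 - N + 3) for all N ≥ 1.
For the base case N = 1: T(1) = -4, and the closed form gives -4. They agree.
Inductive step: suppose the statement holds for some j ≥ 1, so T(j) = j(-j^3 - j^2 + j - 3).
Then T(j+1) = T(j) + (j - 4(j + 1)^3 + 3(j + 1)^2 - 3) = (j(-j^3 - j^2 + j - 3)) + (j - 4(j + 1)^3 + 3(j + 1)^2 - 3).
Simplifying, T(j+1) = -(j + 1)(j^3 + 4j^2 + 4j + 4) = -(j+1)((j+1)^3 + (j+1)^2 - (j+1) + 3),
which is the closed form with N = j+1.
By the principle of mathematical induction, the result holds for all N ≥ 1.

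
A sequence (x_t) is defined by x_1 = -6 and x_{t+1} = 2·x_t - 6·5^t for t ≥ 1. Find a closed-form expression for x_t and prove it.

x_t = 2^(t + 1) - 2·5^t

Computing the first terms: x_1 = -6, x_2 = -42, x_3 = -234. This suggests x_t = 2^(t + 1) - 2·5^t.
Base step (t = 1): the formula gives -6 = -6 = x_1.
Inductive step: suppose the statement holds for some r ≥ 1, so x_r = 2^(r + 1) - 2·5^r.
Then x_{r+1} = 2·x_r - 6·5^r = 2·(2^(r + 1) - 2·5^r) - 6·5^r = 2^(r + 2) - 2·5^(r + 1) = 2^((r+1) + 1) - 2·5^(r+1),
which is the claimed formula at t = r+1.
By induction, the statement is established for all t ≥ 1.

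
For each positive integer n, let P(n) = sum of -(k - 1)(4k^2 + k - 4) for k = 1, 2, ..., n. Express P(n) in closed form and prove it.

P(n) = -n(n - 1)(n^2 + 2n - 1)

We claim P(n) = -n(n - 1)(n^2 + 2n - 1) for all n ≥ 1.
Base case (n = 1): P(1) = 0, and the closed form gives 0. They agree.
Inductive step: assume the claim holds for n = k, so P(k) = k(-k^3 - k^2 + 3k - 1).
Then P(k+1) = P(k) + (-k(k + 4(k + 1)^2 - 3)) = (k(-k^3 - k^2 + 3k - 1)) + (-k(k + 4(k + 1)^2 - 3)).
Simplifying, P(k+1) = -k(k + 1)(k^2 + 4k + 2) = -(k+1)((k+1) - 1)((k+1)^2 + 2(k+1) - 1),
which is the closed form with n = k+1.
This completes the induction.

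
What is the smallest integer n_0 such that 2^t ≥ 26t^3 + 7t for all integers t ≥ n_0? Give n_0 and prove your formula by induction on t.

n_0 = 17

At t = 16: 65536 < 106608, so the inequality fails and n_0 ≥ 17. We prove 2^t ≥ 26t^3 + 7t for all t ≥ 17.
When t = 17: 2^t = 131072 and 26t^3 + 7t = 127857, so 131072 ≥ 127857.
For the inductive step, assume it holds for an arbitrary j ≥ 17, so 2^j ≥ 26j^3 + 7j.
Then 2^(j + 1) = 2·(2^j) ≥ 2·(26j^3 + 7j).
Also, for j ≥ 17 we have 2·(26j^3 + 7j) ≥ 26(j+1)^3 + 7(j+1), since 2·(26j^3 + 7j) − (26(j+1)^3 + 7(j+1)) = 26j^3 - 78j^2 - 71j - 33, which is nonnegative for all j ≥ 17.
Combining, 2^(j + 1) ≥ 26(j+1)^3 + 7(j+1).
This completes the induction.
Hence the smallest such n_0 is 17.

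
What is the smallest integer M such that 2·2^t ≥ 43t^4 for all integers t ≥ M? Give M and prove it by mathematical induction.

M = 23

At t = 22: 8388608 < 10073008, so the inequality fails and M ≥ 23. We prove 2·2^t ≥ 43t^4 for all t ≥ 23.
For the base case t = 23: 2·2^t = 16777216 and 43t^4 = 12033163, so 16777216 ≥ 12033163.
Inductive step: suppose the statement holds for some j ≥ 23, so 2·2^j ≥ 43j^4.
Then 2·2^(j + 1) = 2·(2·2^j) ≥ 2·(43j^4).
Also, for j ≥ 23 we have 2·(43j^4) ≥ 43(j+1)^4, since 2 ≥ (1 + 1/j)^4 for all j ≥ 23.
Combining, 2·2^(j + 1) ≥ 43(j+1)^4.
This completes the induction.
Hence the smallest such M is 23.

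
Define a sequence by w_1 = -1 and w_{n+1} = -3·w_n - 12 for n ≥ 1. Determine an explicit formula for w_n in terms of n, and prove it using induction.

w_n = 2(-3)^(n - 1) - 3

Computing the first terms: w_1 = -1, w_2 = -9, w_3 = 15. This suggests w_n = 2(-3)^(n - 1) - 3.
When n = 1: the formula gives -1 = -1 = w_1.
Suppose the result is true for n = m, so w_m = 2(-3)^(m - 1) - 3.
Then w_{m+1} = -3·w_m - 12 = -3·(2(-3)^(m - 1) - 3) - 12 = 2(-3)^m - 3 = 2(-3)^((m+1) - 1) - 3,
which is the claimed formula at n = m+1.
By the principle of mathematical induction, the result holds for all n ≥ 1.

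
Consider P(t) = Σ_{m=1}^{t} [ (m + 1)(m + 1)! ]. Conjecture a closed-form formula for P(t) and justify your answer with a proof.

P(t) = (t + 2)! - 2

We claim P(t) = (t + 2)! - 2 for all t ≥ 1.
Base step (t = 1): P(1) = 4, and the closed form gives 4. They agree.
Inductive step: suppose the statement holds for some m ≥ 1, so P(m) = (m + 2)! - 2.
Then P(m+1) = P(m) + ((m + 2)(m + 2)!) = ((m + 2)! - 2) + ((m + 2)(m + 2)!).
Simplifying, P(m+1) = ((m+1) + 2)! - 2,
which is the closed form with t = m+1.
This completes the induction.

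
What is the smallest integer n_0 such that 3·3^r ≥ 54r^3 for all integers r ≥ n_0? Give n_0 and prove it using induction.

n_0 = 9

At r = 8: 19683 < 27648, so the inequality fails and n_0 ≥ 9. We prove 3·3^r ≥ 54r^3 for all r ≥ 9.
Base case (r = 9): 3·3^r = 59049 and 54r^3 = 39366, so 59049 ≥ 39366.
Inductive step: assume the claim holds for r = m, so 3·3^m ≥ 54m^3.
Then 3·3^(m + 1) = 3·(3·3^m) ≥ 3·(54m^3).
Also, for m ≥ 9 we have 3·(54m^3) ≥ 54(m+1)^3, since 3 ≥ (1 + 1/m)^3 for all m ≥ 9.
Combining, 3·3^(m + 1) ≥ 54(m+1)^3.
Hence, by induction on r, the claim holds for every r ≥ 9.
Hence the smallest such n_0 is 9.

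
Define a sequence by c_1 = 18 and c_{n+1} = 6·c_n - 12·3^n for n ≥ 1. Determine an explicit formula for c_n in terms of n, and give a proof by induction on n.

c_n = 4·3^n + 6^n

Computing the first terms: c_1 = 18, c_2 = 72, c_3 = 324. This suggests c_n = 4·3^n + 6^n.
When n = 1: the formula gives 18 = 18 = c_1.
Inductive step: suppose the statement holds for some m ≥ 1, so c_m = 4·3^m + 6^m.
Then c_{m+1} = 6·c_m - 12·3^m = 6·(4·3^m + 6^m) - 12·3^m = 4·3^(m + 1) + 6^(m + 1),
which is the claimed formula at n = m+1.
By the principle of mathematical induction, the result holds for all n ≥ 1.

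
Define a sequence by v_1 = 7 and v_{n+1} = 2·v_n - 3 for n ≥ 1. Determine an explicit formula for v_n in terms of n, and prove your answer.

v_n = 2^(n + 1) + 3

Computing the first terms: v_1 = 7, v_2 = 11, v_3 = 19. This suggests v_n = 2^(n + 1) + 3.
When n = 1: the formula gives 7 = 7 = v_1.
For the inductive step, assume it holds for an arbitrary r ≥ 1, so v_r = 2^(r + 1) + 3.
Then v_{r+1} = 2·v_r - 3 = 2·(2^(r + 1) + 3) - 3 = 2^(r + 2) + 3 = 2^((r+1) + 1) + 3,
which is the claimed formula at n = r+1.
By induction, the statement is established for all n ≥ 1.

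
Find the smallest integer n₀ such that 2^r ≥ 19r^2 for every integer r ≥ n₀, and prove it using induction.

n₀ = 12

At r = 11: 2048 < 2299, so the inequality fails and n₀ ≥ 12. We prove 2^r ≥ 19r^2 for all r ≥ 12.
Base step (r = 12): 2^r = 4096 and 19r^2 = 2736, so 4096 ≥ 2736.
For the inductive step, assume it holds for an arbitrary i ≥ 12, so 2^i ≥ 19i^2.
Then 2^(i + 1) = 2·(2^i) ≥ 2·(19i^2).
Also, for i ≥ 12 we have 2·(19i^2) ≥ 19(i+1)^2, since 2 ≥ (1 + 1/i)^2 for all i ≥ 12.
Combining, 2^(i + 1) ≥ 19(i+1)^2.
By induction, the statement is established for all r ≥ 12.
Hence the smallest such n₀ is 12.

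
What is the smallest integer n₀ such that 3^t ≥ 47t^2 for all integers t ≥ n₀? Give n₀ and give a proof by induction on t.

At t = 7: 2187 < 2303, so the inequality fails and n₀ ≥ 8. We prove 3^t ≥ 47t^2 for all t ≥ 8.
Base step (t = 8): 3^t = 6561 and 47t^2 = 3008, so 6561 ≥ 3008.
Suppose the result is true for t = p, so 3^p ≥ 47p^2.
Then 3^(p + 1) = 3·(3^p) ≥ 3·(47p^2).
Also, for p ≥ 8 we have 3·(47p^2) ≥ 47(p+1)^2, since 3 ≥ (1 + 1/p)^2 for all p ≥ 8.
Combining, 3^(p + 1) ≥ 47(p+1)^2.
Hence, by induction on t, the claim holds for every t ≥ 8.
Hence the smallest such n₀ is 8.

n₀ = 8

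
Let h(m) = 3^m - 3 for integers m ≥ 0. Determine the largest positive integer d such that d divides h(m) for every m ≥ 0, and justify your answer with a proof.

Computing the first values: h(0) = -2 and h(1) = 0; gcd(-2, 0) = 2, so d ≤ 2.
We prove 2 | 3^m - 3 for all m ≥ 0 by induction on m.
Base step (m = 0): h(0) = -2 = 2·(-1), so 2 | h(0).
For the inductive step, assume it holds for an arbitrary i ≥ 0, i.e. 2 | h(i). Then
h(i+1) = 3^(i+1) - 3 = 3·(3^i - 3) + 6 = 3·h(i) + 6. The first term is divisible by 2 by the inductive hypothesis, and 6 is divisible by 2. Hence 2 | h(i+1).
This completes the induction.
Therefore the largest such d is 2.

d = 2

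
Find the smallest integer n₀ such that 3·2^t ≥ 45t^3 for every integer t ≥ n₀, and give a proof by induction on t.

At t = 15: 98304 < 151875, so the inequality fails and n₀ ≥ 16. We prove 3·2^t ≥ 45t^3 for all t ≥ 16.
Base step (t = 16): 3·2^t = 196608 and 45t^3 = 184320, so 196608 ≥ 184320.
For the inductive step, assume it holds for an arbitrary i ≥ 16, so 3·2^i ≥ 45i^3.
Then 3·2^(i + 1) = 2·(3·2^i) ≥ 2·(45i^3).
Also, for i ≥ 16 we have 2·(45i^3) ≥ 45(i+1)^3, since 2 ≥ (1 + 1/i)^3 for all i ≥ 16.
Combining, 3·2^(i + 1) ≥ 45(i+1)^3.
This completes the induction.
Hence the smallest such n₀ is 16.

n₀ = 16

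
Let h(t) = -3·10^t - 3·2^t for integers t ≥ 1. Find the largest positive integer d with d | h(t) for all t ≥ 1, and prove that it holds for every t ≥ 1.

Computing the first values: h(1) = -36 and h(2) = -312; gcd(-36, -312) = 12, so d ≤ 12.
We prove 12 | -3·10^t - 3·2^t for all t ≥ 1 by induction on t.
Base case (t = 1): h(1) = -36 = 12·(-3), so 12 | h(1).
Suppose the result is true for t = r, i.e. 12 | h(r). Then
h(r+1) − 10·h(r) = (-3·10^(r+1) - 3·2^(r+1)) − 10·(-3·10^r - 3·2^r) = (-3)·2^r·(2 − 10) = (24)·2^r. Since 12 | h(r) by the inductive hypothesis, 12 | 10·h(r); and 12 | 24 since 24 = 12·2. Therefore 12 | h(r+1).
By induction, the statement is established for all t ≥ 1.
Therefore the largest such d is 12.

d = 12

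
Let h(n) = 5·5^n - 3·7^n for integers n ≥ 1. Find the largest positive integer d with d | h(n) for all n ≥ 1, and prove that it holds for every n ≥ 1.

Computing the first values: h(1) = 4 and h(2) = -22; gcd(4, -22) = 2, so d ≤ 2.
We prove 2 | 5·5^n - 3·7^n for all n ≥ 1 by induction on n.
Base step (n = 1): h(1) = 4 = 2·(2), so 2 | h(1).
Inductive step: assume the claim holds for n = k, i.e. 2 | h(k). Then
h(k+1) − 7·h(k) = (5·5^(k+1) - 3·7^(k+1)) − 7·(5·5^k - 3·7^k) = (5)·5^k·(5 − 7) = (-10)·5^k. Since 2 | h(k) by the inductive hypothesis, 2 | 7·h(k); and 2 | -10 since -10 = 2·-5. Therefore 2 | h(k+1).
This completes the induction.
Therefore the largest such d is 2.

d = 2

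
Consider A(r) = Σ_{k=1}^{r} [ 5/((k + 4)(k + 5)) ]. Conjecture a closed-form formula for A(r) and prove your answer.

A(r) = r/(r + 5)

We claim A(r) = r/(r + 5) for all r ≥ 1.
When r = 1: A(1) = 1/6, and the closed form gives 1/6. They agree.
Inductive step: assume the claim holds for r = k, so A(k) = k/(k + 5).
Then A(k+1) = A(k) + (5/((k + 5)(k + 6))) = (k/(k + 5)) + (5/((k + 5)(k + 6))).
Simplifying, A(k+1) = (k + 1)/(k + 6) = (k+1)/((k+1) + 5),
which is the closed form with r = k+1.
This completes the induction.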